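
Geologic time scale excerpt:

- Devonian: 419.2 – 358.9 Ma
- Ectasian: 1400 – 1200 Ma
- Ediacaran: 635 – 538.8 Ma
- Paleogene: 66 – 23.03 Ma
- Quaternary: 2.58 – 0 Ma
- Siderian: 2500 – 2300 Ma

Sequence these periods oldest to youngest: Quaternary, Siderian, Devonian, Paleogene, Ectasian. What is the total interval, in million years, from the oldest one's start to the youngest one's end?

Start ages (Ma): Siderian 2500, Ectasian 1400, Devonian 419.2, Paleogene 66, Quaternary 2.58.
Ordered oldest to youngest: Siderian, Ectasian, Devonian, Paleogene, Quaternary.
Span = 2500 − 0 = 2500 Myr.

Siderian → Ectasian → Devonian → Paleogene → Quaternary; total span 2500 Myr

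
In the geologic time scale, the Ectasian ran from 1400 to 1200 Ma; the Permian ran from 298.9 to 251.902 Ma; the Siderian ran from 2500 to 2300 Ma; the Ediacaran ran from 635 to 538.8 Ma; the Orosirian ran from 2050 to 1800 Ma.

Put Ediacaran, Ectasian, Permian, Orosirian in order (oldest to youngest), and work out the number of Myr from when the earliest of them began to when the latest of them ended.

Orosirian → Ectasian → Ediacaran → Permian; total span 1798.098 Myr

Start ages (Ma): Orosirian 2050, Ectasian 1400, Ediacaran 635, Permian 298.9.
Ordered oldest to youngest: Orosirian, Ectasian, Ediacaran, Permian.
Span = 2050 − 251.902 = 1798.098 Myr.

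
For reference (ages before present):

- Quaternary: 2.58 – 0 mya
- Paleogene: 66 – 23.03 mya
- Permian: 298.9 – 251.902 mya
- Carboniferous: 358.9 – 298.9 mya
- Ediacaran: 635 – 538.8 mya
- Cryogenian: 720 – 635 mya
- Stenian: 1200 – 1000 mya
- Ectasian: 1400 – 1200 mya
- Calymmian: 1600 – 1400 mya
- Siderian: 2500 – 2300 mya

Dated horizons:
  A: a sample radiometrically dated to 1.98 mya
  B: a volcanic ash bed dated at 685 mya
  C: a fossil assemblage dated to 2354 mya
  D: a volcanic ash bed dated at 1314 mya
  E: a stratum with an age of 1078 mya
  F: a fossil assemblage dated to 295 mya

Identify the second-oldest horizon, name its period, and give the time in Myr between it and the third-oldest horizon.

Sorted oldest-first by Ma: C (2354), D (1314), E (1078), B (685), F (295), A (1.98).
The second oldest is D at 1314 Ma, which lies in 1400–1200 Ma: the Ectasian.
The third oldest is E at 1078 Ma; separation = |1314 − 1078| = 236 Myr.

D, in the Ectasian; 236 million years to E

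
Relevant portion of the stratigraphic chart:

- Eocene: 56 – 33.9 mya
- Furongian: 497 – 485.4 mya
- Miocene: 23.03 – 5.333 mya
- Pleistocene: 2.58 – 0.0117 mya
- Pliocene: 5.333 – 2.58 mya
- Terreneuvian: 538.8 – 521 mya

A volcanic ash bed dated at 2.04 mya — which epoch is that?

Pleistocene

2.04 Ma lies between 2.58 and 0.0117 Ma, so it falls in the Pleistocene.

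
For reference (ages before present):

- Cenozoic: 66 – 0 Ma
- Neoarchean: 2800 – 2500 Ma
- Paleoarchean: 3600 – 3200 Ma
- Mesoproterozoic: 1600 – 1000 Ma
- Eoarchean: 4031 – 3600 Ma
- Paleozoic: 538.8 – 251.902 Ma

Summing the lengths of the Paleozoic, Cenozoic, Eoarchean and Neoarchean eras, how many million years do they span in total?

Duration is start − end for each: (538.8 − 251.902) + (66 − 0) + (4031 − 3600) + (2800 − 2500).
That is 286.898 + 66 + 431 + 300, which totals 1083.898 million years.

1083.898 million years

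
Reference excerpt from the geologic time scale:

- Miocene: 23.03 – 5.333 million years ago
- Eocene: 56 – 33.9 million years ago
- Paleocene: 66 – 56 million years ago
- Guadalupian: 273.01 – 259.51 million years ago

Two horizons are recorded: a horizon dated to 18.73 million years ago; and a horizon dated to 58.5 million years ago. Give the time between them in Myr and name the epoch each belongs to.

Elapsed time: 58.5 − 18.73 = 39.77 Myr.
18.73 Ma lies within 23.03–5.333 Ma: Miocene.
58.5 Ma lies within 66–56 Ma: Paleocene.

39.77 million years apart; the first in the Miocene, the second in the Paleocene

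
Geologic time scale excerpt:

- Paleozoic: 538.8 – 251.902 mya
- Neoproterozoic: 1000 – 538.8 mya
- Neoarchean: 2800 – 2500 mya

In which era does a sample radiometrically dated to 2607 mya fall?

Neoarchean

2607 Ma lies between 2800 and 2500 Ma, so it falls in the Neoarchean.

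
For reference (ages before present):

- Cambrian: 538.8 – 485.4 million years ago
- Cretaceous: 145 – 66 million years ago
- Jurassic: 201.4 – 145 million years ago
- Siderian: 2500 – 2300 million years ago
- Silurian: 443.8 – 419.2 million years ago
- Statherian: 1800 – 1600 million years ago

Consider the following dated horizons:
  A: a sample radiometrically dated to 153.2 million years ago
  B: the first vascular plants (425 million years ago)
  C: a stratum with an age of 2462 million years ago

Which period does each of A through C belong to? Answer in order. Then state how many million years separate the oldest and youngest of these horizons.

Match each age against the start–end ranges in the excerpt: A = 153.2 Ma → Jurassic (201.4–145); B = 425 Ma → Silurian (443.8–419.2); C = 2462 Ma → Siderian (2500–2300).
The largest age is 2462 Ma and the smallest is 153.2 Ma; their difference is 2308.8 Myr.

A — Jurassic; B — Silurian; C — Siderian; span 2308.8 million years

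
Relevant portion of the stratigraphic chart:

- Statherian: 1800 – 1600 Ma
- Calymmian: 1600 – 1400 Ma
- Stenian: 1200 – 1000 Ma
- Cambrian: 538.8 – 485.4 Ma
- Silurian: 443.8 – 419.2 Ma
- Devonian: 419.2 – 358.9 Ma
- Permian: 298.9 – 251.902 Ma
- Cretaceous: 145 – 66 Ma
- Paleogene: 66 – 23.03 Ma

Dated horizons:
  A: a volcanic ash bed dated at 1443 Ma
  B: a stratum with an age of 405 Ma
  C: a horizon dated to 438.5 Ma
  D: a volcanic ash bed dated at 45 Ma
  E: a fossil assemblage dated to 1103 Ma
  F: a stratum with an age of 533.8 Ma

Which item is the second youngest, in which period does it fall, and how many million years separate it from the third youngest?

Sorted youngest-first by Ma: D (45), B (405), C (438.5), F (533.8), E (1103), A (1443).
The second youngest is B at 405 Ma, which lies in 419.2–358.9 Ma: the Devonian.
The third youngest is C at 438.5 Ma; separation = |405 − 438.5| = 33.5 Myr.

B, in the Devonian; 33.5 million years to C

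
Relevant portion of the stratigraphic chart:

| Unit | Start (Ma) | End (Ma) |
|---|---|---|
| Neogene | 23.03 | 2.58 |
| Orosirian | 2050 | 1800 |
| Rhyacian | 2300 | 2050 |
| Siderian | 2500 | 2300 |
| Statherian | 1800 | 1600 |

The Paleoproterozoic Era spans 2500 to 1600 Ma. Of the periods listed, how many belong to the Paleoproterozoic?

Periods inside 2500–1600 Ma: Siderian, Rhyacian, Orosirian, Statherian — 4 in total.

4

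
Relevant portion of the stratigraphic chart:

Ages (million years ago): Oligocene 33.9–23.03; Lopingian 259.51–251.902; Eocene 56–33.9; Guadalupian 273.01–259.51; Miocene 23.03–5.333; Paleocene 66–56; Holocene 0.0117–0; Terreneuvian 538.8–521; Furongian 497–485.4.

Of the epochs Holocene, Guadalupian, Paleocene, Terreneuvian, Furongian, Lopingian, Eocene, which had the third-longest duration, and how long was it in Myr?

Start − end for each: Holocene 0.0117 − 0 = 0.0117; Guadalupian 273.01 − 259.51 = 13.5; Paleocene 66 − 56 = 10; Terreneuvian 538.8 − 521 = 17.8; Furongian 497 − 485.4 = 11.6; Lopingian 259.51 − 251.902 = 7.608; Eocene 56 − 33.9 = 22.1.
Ranking these from longest: Eocene > Terreneuvian > Guadalupian > Furongian > Paleocene > Lopingian > Holocene.
Position 3 in that ranking is Guadalupian, which lasted 13.5 Myr.

Guadalupian, 13.5 million years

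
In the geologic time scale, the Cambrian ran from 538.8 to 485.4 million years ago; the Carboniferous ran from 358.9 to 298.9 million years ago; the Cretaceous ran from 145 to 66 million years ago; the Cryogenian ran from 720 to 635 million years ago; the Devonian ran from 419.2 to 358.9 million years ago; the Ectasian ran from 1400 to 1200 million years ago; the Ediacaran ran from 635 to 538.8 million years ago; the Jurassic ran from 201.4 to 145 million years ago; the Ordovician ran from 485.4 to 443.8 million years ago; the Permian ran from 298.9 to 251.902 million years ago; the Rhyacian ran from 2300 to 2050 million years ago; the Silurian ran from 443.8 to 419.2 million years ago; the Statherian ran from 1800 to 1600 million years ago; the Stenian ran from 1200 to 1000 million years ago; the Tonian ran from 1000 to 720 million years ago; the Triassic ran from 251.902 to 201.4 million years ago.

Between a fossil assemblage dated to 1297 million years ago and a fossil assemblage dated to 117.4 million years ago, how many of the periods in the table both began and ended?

12

1297 Ma sits inside the Ectasian (1400–1200) and 117.4 Ma inside the Cretaceous (145–66); neither of those is wholly between the two dates.
The listed periods lying completely between them are Stenian, Tonian, Cryogenian, Ediacaran, Cambrian, Ordovician, Silurian, Devonian, Carboniferous, Permian, Triassic, Jurassic — 12 in all.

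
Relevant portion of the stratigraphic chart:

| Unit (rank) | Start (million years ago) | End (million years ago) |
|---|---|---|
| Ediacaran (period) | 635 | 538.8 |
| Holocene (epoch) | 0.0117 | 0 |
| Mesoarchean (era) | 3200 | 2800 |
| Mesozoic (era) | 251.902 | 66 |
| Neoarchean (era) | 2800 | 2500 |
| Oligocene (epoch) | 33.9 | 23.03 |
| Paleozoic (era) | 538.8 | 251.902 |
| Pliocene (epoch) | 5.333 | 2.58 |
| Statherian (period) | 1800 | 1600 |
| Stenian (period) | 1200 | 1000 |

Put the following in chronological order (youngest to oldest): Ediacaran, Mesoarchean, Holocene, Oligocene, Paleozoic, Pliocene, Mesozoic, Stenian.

Read off each span (Ma): Ediacaran 635–538.8; Mesoarchean 3200–2800; Holocene 0.0117–0; Oligocene 33.9–23.03; Paleozoic 538.8–251.902; Pliocene 5.333–2.58; Mesozoic 251.902–66; Stenian 1200–1000.
Larger Ma is older, so oldest→youngest is Mesoarchean, Stenian, Ediacaran, Paleozoic, Mesozoic, Oligocene, Pliocene, Holocene; reverse it for youngest→oldest.

Holocene, Pliocene, Oligocene, Mesozoic, Paleozoic, Ediacaran, Stenian, Mesoarchean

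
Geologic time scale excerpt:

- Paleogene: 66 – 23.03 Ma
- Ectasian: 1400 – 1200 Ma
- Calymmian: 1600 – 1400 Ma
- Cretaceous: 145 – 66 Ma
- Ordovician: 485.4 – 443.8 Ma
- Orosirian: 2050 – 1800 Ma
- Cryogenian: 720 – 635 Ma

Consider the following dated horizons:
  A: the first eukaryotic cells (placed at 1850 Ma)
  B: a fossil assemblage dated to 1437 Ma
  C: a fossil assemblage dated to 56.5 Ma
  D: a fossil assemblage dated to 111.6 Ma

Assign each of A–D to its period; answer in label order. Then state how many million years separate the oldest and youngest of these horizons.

A — Orosirian; B — Calymmian; C — Paleogene; D — Cretaceous; span 1793.5 million years

Match each age against the start–end ranges in the excerpt: A = 1850 Ma → Orosirian (2050–1800); B = 1437 Ma → Calymmian (1600–1400); C = 56.5 Ma → Paleogene (66–23.03); D = 111.6 Ma → Cretaceous (145–66).
The largest age is 1850 Ma and the smallest is 56.5 Ma; their difference is 1793.5 Myr.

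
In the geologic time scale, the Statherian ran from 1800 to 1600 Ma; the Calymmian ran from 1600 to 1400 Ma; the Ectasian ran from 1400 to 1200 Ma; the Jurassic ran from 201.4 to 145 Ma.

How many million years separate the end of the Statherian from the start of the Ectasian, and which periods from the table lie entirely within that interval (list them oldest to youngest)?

200 million years; Calymmian

End of Statherian = 1600 Ma; start of Ectasian = 1400 Ma.
Gap = 1600 − 1400 = 200 Myr.
Periods wholly inside 1600–1400 Ma: Calymmian (1600–1400).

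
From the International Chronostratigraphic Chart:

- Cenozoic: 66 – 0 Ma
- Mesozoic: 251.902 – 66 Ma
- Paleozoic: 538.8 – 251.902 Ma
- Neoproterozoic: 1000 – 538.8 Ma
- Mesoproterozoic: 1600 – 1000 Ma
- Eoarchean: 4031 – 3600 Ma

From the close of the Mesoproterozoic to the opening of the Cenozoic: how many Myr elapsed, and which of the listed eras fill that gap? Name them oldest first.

End of Mesoproterozoic = 1000 Ma; start of Cenozoic = 66 Ma.
Gap = 1000 − 66 = 934 Myr.
Eras wholly inside 1000–66 Ma: Neoproterozoic (1000–538.8), Paleozoic (538.8–251.902), Mesozoic (251.902–66).

934 million years; Neoproterozoic, Paleozoic, Mesozoic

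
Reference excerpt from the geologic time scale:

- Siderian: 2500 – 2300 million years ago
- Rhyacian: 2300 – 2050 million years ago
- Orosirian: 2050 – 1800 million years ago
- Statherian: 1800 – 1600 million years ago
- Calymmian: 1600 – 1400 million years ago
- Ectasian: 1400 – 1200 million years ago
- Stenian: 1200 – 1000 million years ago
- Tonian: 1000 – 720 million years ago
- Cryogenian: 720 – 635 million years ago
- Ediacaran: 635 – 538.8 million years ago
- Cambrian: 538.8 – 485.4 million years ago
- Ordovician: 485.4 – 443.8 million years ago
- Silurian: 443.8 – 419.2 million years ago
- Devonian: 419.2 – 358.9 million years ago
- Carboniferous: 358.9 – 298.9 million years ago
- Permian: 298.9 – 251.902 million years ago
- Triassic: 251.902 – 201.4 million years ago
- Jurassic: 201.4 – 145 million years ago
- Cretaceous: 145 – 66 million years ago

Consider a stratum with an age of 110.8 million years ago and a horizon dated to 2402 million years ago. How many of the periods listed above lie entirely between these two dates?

2402 Ma sits inside the Siderian (2500–2300) and 110.8 Ma inside the Cretaceous (145–66); neither of those is wholly between the two dates.
The listed periods lying completely between them are Rhyacian, Orosirian, Statherian, Calymmian, Ectasian, Stenian, Tonian, Cryogenian, Ediacaran, Cambrian, Ordovician, Silurian, Devonian, Carboniferous, Permian, Triassic, Jurassic — 17 in all.

17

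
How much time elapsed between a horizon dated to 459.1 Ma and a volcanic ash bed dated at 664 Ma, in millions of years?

664 − 459.1 = 204.9 million years.

204.9 million years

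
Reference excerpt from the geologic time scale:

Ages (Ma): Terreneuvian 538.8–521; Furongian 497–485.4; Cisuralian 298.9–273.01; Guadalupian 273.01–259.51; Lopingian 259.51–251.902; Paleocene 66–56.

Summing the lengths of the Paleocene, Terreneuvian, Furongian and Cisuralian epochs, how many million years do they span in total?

65.29 million years

Duration is start − end for each: (66 − 56) + (538.8 − 521) + (497 − 485.4) + (298.9 − 273.01).
That is 10 + 17.8 + 11.6 + 25.89, which totals 65.29 million years.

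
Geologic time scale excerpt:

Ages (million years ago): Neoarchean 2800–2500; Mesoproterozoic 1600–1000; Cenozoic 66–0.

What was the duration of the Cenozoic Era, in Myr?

66 − 0 = 66 million years.

66 million years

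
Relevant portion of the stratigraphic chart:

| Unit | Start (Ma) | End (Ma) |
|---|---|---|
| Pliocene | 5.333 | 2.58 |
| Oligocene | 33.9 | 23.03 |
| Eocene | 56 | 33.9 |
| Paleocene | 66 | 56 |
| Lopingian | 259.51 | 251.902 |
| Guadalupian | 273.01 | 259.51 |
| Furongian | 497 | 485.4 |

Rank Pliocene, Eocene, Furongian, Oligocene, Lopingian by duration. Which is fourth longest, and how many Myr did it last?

Lopingian, 7.608 million years

Start − end for each: Pliocene 5.333 − 2.58 = 2.753; Eocene 56 − 33.9 = 22.1; Furongian 497 − 485.4 = 11.6; Oligocene 33.9 − 23.03 = 10.87; Lopingian 259.51 − 251.902 = 7.608.
Ranking these from longest: Eocene > Furongian > Oligocene > Lopingian > Pliocene.
Position 4 in that ranking is Lopingian, which lasted 7.608 Myr.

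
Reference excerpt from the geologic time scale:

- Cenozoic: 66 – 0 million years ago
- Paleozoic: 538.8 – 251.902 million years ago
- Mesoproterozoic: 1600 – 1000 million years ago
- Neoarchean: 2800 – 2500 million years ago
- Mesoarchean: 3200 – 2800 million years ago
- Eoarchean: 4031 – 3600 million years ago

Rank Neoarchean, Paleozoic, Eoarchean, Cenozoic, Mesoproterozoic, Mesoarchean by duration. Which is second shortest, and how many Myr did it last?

Paleozoic, 286.898 million years

Start − end for each: Neoarchean 2800 − 2500 = 300; Paleozoic 538.8 − 251.902 = 286.898; Eoarchean 4031 − 3600 = 431; Cenozoic 66 − 0 = 66; Mesoproterozoic 1600 − 1000 = 600; Mesoarchean 3200 − 2800 = 400.
Ranking these from shortest: Cenozoic < Paleozoic < Neoarchean < Mesoarchean < Eoarchean < Mesoproterozoic.
Position 2 in that ranking is Paleozoic, which lasted 286.898 Myr.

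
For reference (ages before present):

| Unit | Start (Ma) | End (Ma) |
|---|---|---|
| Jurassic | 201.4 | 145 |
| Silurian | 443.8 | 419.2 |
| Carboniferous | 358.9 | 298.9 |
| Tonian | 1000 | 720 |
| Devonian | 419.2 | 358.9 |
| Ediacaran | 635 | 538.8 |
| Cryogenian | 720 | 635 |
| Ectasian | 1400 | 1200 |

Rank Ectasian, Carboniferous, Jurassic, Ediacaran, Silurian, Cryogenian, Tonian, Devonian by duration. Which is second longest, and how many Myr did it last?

Durations: Ectasian 200; Carboniferous 60; Jurassic 56.4; Ediacaran 96.2; Silurian 24.6; Cryogenian 85; Tonian 280; Devonian 60.3 Myr.
Sorted longest-first: Tonian (280), Ectasian (200), Ediacaran (96.2), Cryogenian (85), Devonian (60.3), Carboniferous (60), Jurassic (56.4), Silurian (24.6).
The second longest is Ectasian at 200 Myr.

Ectasian, 200 million years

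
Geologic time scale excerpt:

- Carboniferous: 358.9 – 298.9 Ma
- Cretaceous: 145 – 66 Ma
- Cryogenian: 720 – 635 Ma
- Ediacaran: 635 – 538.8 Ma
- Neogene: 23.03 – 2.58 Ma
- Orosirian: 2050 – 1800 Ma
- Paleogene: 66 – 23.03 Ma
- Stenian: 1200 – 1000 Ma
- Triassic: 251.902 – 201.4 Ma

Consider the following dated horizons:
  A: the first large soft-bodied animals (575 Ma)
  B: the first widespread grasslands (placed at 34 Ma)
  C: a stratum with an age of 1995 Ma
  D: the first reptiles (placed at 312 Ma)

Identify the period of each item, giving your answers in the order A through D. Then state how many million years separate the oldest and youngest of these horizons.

A: 575 Ma lies in 635–538.8 Ma, so Ediacaran.
B: 34 Ma lies in 66–23.03 Ma, so Paleogene.
C: 1995 Ma lies in 2050–1800 Ma, so Orosirian.
D: 312 Ma lies in 358.9–298.9 Ma, so Carboniferous.
Oldest = 1995 Ma, youngest = 34 Ma → span 1961 Myr.

A — Ediacaran; B — Paleogene; C — Orosirian; D — Carboniferous; span 1961 million years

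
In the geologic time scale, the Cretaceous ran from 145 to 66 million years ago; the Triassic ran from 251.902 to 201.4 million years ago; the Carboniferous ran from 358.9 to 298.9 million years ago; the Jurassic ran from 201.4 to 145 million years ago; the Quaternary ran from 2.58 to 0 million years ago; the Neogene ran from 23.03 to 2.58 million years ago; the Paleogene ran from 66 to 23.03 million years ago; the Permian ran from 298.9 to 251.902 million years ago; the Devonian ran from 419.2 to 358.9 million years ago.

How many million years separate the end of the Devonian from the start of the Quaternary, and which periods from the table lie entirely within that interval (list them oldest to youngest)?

End of Devonian = 358.9 Ma; start of Quaternary = 2.58 Ma.
Gap = 358.9 − 2.58 = 356.32 Myr.
Periods wholly inside 358.9–2.58 Ma: Carboniferous (358.9–298.9), Permian (298.9–251.902), Triassic (251.902–201.4), Jurassic (201.4–145), Cretaceous (145–66), Paleogene (66–23.03), Neogene (23.03–2.58).

356.32 million years; Carboniferous, Permian, Triassic, Jurassic, Cretaceous, Paleogene, Neogene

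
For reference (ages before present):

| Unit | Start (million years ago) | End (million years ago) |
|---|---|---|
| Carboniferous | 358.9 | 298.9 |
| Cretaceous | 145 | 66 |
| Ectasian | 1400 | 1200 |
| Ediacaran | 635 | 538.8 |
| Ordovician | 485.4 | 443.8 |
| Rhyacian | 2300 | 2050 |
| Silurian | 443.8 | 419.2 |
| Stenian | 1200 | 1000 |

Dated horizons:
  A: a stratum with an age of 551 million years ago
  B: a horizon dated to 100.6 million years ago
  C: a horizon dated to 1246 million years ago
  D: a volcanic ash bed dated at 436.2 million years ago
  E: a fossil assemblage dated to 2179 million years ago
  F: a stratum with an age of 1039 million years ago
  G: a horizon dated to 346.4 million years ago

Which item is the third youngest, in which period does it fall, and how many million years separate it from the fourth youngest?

Sorted youngest-first by Ma: B (100.6), G (346.4), D (436.2), A (551), F (1039), C (1246), E (2179).
The third youngest is D at 436.2 Ma, which lies in 443.8–419.2 Ma: the Silurian.
The fourth youngest is A at 551 Ma; separation = |436.2 − 551| = 114.8 Myr.

D, in the Silurian; 114.8 million years to A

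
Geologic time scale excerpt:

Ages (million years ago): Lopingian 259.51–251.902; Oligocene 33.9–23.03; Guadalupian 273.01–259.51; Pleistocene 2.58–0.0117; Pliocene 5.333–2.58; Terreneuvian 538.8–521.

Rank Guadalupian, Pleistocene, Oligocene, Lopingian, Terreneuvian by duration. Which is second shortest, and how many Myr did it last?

Lopingian, 7.608 million years

Durations: Guadalupian 13.5; Pleistocene 2.5683; Oligocene 10.87; Lopingian 7.608; Terreneuvian 17.8 Myr.
Sorted shortest-first: Pleistocene (2.5683), Lopingian (7.608), Oligocene (10.87), Guadalupian (13.5), Terreneuvian (17.8).
The second shortest is Lopingian at 7.608 Myr.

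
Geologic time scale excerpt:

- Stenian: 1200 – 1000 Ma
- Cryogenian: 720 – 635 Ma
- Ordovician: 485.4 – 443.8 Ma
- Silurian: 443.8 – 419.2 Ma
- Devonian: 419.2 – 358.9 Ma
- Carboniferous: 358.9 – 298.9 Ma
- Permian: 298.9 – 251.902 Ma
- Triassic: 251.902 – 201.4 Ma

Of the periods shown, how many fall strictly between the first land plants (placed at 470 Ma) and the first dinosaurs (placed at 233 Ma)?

The older date is 470 Ma and the younger is 233 Ma.
Periods with start < 470 and end > 233 Ma: Silurian (443.8–419.2), Devonian (419.2–358.9), Carboniferous (358.9–298.9), Permian (298.9–251.902).
That is 4 complete periods.

4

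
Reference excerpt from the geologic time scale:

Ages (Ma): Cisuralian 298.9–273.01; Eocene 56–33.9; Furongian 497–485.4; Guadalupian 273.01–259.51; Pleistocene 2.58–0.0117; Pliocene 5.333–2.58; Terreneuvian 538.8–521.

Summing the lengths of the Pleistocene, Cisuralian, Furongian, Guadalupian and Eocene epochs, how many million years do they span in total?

75.6583 million years

Duration is start − end for each: (2.58 − 0.0117) + (298.9 − 273.01) + (497 − 485.4) + (273.01 − 259.51) + (56 − 33.9).
That is 2.5683 + 25.89 + 11.6 + 13.5 + 22.1, which totals 75.6583 million years.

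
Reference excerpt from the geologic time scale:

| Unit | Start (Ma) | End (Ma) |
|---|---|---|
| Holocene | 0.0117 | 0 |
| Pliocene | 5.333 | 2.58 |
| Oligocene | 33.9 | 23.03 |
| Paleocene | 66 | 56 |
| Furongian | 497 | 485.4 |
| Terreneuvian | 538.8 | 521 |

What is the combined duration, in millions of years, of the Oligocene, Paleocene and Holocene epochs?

Each duration: Oligocene = 10.87; Paleocene = 10; Holocene = 0.0117.
Sum: 10.87 + 10 + 0.0117 = 20.8817 Myr.

20.8817 million years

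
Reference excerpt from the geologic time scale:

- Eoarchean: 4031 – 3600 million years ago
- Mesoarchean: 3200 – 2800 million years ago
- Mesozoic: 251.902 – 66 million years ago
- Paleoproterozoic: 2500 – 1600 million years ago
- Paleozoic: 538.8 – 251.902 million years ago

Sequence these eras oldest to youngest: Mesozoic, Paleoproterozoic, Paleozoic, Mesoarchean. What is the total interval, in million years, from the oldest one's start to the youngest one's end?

From the excerpt: Mesozoic 251.902–66; Paleoproterozoic 2500–1600; Paleozoic 538.8–251.902; Mesoarchean 3200–2800 (Ma).
Larger Ma is earlier, so the oldest is Mesoarchean and the youngest is Mesozoic; oldest to youngest: Mesoarchean, Paleoproterozoic, Paleozoic, Mesozoic.
Oldest start 3200 minus youngest end 66 gives 3134 Myr overall.

Mesoarchean, Paleoproterozoic, Paleozoic, Mesozoic; total span 3134 Myr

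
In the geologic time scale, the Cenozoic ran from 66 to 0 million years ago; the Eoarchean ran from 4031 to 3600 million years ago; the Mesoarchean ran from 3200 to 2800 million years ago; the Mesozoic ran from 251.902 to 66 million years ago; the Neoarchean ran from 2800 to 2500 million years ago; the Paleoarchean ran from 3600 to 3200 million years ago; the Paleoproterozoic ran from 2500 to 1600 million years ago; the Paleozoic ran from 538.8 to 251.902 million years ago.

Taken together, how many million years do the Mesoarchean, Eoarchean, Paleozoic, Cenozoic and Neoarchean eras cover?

Each duration: Mesoarchean = 400; Eoarchean = 431; Paleozoic = 286.898; Cenozoic = 66; Neoarchean = 300.
Sum: 400 + 431 + 286.898 + 66 + 300 = 1483.898 Myr.

1483.898 million years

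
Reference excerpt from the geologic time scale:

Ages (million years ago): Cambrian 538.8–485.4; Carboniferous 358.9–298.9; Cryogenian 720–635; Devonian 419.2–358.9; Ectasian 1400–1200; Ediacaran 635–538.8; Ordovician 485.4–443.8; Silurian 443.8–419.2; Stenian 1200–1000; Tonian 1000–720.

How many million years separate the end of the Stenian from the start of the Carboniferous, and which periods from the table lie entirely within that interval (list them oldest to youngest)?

The Stenian closes at 1000 Ma and the Carboniferous opens at 358.9 Ma, so the interval is 1000 − 358.9 = 641.1 Myr.
A period fits inside if it starts at or after 1000 Ma and ends at or before 358.9 Ma; oldest first that gives Tonian, Cryogenian, Ediacaran, Cambrian, Ordovician, Silurian, Devonian.

641.1 million years; Tonian, Cryogenian, Ediacaran, Cambrian, Ordovician, Silurian, Devonian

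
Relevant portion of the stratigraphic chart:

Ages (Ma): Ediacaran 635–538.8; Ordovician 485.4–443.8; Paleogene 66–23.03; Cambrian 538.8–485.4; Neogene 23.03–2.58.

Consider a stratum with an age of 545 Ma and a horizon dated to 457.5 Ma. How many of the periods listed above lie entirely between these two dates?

1

545 Ma sits inside the Ediacaran (635–538.8) and 457.5 Ma inside the Ordovician (485.4–443.8); neither of those is wholly between the two dates.
The listed periods lying completely between them are Cambrian — 1 in all.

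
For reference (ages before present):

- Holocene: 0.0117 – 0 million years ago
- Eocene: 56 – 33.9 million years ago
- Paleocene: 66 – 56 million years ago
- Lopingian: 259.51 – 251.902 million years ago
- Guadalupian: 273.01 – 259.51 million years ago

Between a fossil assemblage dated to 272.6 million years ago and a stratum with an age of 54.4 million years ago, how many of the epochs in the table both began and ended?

2

The older date is 272.6 Ma and the younger is 54.4 Ma.
Epochs with start < 272.6 and end > 54.4 Ma: Lopingian (259.51–251.902), Paleocene (66–56).
That is 2 complete epochs.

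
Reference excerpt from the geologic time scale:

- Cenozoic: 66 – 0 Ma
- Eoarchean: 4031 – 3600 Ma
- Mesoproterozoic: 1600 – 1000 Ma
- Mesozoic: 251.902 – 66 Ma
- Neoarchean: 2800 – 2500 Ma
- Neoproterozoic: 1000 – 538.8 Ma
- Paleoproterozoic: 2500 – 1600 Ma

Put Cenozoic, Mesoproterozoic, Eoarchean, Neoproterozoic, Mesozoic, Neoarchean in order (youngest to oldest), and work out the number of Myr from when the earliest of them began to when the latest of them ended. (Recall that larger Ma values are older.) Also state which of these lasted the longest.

Start ages (Ma): Eoarchean 4031, Neoarchean 2800, Mesoproterozoic 1600, Neoproterozoic 1000, Mesozoic 251.902, Cenozoic 66.
Ordered youngest to oldest: Cenozoic, Mesozoic, Neoproterozoic, Mesoproterozoic, Neoarchean, Eoarchean.
Span = 4031 − 0 = 4031 Myr.
Durations: Neoproterozoic 461.2, Mesoproterozoic 600, Neoarchean 300, Mesozoic 185.902, Eoarchean 431, Cenozoic 66 → longest is Mesoproterozoic (600 Myr).

Cenozoic → Mesozoic → Neoproterozoic → Mesoproterozoic → Neoarchean → Eoarchean; total span 4031 Myr; longest is Mesoproterozoic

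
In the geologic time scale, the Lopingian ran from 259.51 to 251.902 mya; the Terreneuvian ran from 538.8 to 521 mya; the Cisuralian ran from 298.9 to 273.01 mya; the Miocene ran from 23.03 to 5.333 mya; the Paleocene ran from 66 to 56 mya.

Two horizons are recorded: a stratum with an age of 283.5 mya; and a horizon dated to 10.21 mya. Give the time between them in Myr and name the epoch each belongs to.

Elapsed time: 283.5 − 10.21 = 273.29 Myr.
283.5 Ma lies within 298.9–273.01 Ma: Cisuralian.
10.21 Ma lies within 23.03–5.333 Ma: Miocene.

273.29 million years apart; the first in the Cisuralian, the second in the Miocene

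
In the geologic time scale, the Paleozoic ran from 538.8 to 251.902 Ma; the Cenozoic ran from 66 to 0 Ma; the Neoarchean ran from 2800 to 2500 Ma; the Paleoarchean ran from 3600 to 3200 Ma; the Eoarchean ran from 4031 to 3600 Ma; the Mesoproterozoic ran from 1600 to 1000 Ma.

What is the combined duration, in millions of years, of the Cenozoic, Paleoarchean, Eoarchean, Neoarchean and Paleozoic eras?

1483.898 million years

Duration is start − end for each: (66 − 0) + (3600 − 3200) + (4031 − 3600) + (2800 − 2500) + (538.8 − 251.902).
That is 66 + 400 + 431 + 300 + 286.898, which totals 1483.898 million years.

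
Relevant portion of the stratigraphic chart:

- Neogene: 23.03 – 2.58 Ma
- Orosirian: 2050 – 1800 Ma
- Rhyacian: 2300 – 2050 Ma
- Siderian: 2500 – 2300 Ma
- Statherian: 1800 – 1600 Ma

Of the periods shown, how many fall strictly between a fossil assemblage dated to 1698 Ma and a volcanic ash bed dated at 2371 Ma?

The older date is 2371 Ma and the younger is 1698 Ma.
Periods with start < 2371 and end > 1698 Ma: Rhyacian (2300–2050), Orosirian (2050–1800).
That is 2 complete periods.

2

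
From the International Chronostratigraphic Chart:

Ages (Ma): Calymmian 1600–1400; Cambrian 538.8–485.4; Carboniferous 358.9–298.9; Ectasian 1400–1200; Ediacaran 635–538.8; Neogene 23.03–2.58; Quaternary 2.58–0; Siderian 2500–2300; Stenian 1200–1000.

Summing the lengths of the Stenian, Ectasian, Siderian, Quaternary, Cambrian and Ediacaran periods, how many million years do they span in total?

Duration is start − end for each: (1200 − 1000) + (1400 − 1200) + (2500 − 2300) + (2.58 − 0) + (538.8 − 485.4) + (635 − 538.8).
That is 200 + 200 + 200 + 2.58 + 53.4 + 96.2, which totals 752.18 million years.

752.18 million years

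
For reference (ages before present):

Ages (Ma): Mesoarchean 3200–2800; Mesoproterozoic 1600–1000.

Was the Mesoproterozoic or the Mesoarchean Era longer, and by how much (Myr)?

Mesoproterozoic: 1600 − 1000 = 600 Myr.
Mesoarchean: 3200 − 2800 = 400 Myr.
Difference: 600 − 400 = 200 Myr, so the Mesoproterozoic was longer.

Mesoproterozoic, by 200 million years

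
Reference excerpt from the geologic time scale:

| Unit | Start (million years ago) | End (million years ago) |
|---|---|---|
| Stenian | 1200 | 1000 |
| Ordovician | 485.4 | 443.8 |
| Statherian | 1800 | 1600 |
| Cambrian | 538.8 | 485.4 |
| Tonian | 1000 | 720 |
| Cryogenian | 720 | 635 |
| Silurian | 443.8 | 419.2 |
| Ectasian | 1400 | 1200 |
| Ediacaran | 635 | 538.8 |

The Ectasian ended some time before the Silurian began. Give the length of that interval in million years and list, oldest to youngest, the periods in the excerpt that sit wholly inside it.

756.2 million years; Stenian, Tonian, Cryogenian, Ediacaran, Cambrian, Ordovician

End of Ectasian = 1200 Ma; start of Silurian = 443.8 Ma.
Gap = 1200 − 443.8 = 756.2 Myr.
Periods wholly inside 1200–443.8 Ma: Stenian (1200–1000), Tonian (1000–720), Cryogenian (720–635), Ediacaran (635–538.8), Cambrian (538.8–485.4), Ordovician (485.4–443.8).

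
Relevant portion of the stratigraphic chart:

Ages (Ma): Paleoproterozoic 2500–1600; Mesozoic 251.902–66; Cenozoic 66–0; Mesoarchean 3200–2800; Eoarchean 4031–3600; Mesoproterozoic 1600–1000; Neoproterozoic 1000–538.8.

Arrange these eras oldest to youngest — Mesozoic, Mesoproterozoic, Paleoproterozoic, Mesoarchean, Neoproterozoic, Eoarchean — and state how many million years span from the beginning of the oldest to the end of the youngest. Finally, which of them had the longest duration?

Eoarchean, Mesoarchean, Paleoproterozoic, Mesoproterozoic, Neoproterozoic, Mesozoic; total span 3965 Myr; longest is Paleoproterozoic

Start ages (Ma): Eoarchean 4031, Mesoarchean 3200, Paleoproterozoic 2500, Mesoproterozoic 1600, Neoproterozoic 1000, Mesozoic 251.902.
Ordered oldest to youngest: Eoarchean, Mesoarchean, Paleoproterozoic, Mesoproterozoic, Neoproterozoic, Mesozoic.
Span = 4031 − 66 = 3965 Myr.
Durations: Mesoarchean 400, Paleoproterozoic 900, Neoproterozoic 461.2, Eoarchean 431, Mesozoic 185.902, Mesoproterozoic 600 → longest is Paleoproterozoic (900 Myr).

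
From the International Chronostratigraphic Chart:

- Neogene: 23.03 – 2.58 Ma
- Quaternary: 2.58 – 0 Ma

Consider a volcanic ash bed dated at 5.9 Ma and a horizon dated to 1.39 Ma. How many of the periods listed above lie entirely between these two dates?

Checking each listed span, none has both start < 5.9 Ma and end > 1.39 Ma — every period straddles one of the two dates or lies outside them — so the count is 0.

0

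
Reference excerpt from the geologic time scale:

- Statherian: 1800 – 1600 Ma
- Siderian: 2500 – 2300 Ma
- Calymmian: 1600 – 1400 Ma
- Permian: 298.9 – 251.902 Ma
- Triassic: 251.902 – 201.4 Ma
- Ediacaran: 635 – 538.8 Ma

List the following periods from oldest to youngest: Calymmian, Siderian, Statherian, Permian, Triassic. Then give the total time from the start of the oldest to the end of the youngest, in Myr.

Siderian, Statherian, Calymmian, Permian, Triassic; total span 2298.6 Myr

From the excerpt: Calymmian 1600–1400; Siderian 2500–2300; Statherian 1800–1600; Permian 298.9–251.902; Triassic 251.902–201.4 (Ma).
Larger Ma is earlier, so the oldest is Siderian and the youngest is Triassic; oldest to youngest: Siderian, Statherian, Calymmian, Permian, Triassic.
Oldest start 2500 minus youngest end 201.4 gives 2298.6 Myr overall.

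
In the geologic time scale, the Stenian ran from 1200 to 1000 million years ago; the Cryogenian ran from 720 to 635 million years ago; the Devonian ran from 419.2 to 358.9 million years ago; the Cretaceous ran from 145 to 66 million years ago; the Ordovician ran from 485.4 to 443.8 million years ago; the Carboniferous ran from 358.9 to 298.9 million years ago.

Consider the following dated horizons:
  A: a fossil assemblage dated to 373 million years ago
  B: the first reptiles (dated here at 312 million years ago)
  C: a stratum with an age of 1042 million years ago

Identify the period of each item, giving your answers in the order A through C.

Match each age against the start–end ranges in the excerpt: A = 373 Ma → Devonian (419.2–358.9); B = 312 Ma → Carboniferous (358.9–298.9); C = 1042 Ma → Stenian (1200–1000).

A — Devonian; B — Carboniferous; C — Stenian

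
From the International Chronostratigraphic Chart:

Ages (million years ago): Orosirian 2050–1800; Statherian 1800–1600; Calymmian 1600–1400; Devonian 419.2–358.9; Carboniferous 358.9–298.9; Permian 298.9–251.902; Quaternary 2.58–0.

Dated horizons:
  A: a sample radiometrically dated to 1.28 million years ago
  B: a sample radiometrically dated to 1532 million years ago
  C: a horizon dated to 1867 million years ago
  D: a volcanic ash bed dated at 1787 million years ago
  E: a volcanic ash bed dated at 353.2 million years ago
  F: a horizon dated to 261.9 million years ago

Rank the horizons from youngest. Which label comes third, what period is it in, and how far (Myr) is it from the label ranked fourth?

Smaller Ma means younger, so youngest first: A 1.28 < F 261.9 < E 353.2 < B 1532 < D 1787 < C 1867.
Counting 3 along gives E (353.2 Ma); the excerpt puts that inside the Carboniferous, 358.9–298.9 Ma.
Next in line is B (1532 Ma), and 1532 − 353.2 = 1178.8 Myr.

E, in the Carboniferous; 1178.8 million years to B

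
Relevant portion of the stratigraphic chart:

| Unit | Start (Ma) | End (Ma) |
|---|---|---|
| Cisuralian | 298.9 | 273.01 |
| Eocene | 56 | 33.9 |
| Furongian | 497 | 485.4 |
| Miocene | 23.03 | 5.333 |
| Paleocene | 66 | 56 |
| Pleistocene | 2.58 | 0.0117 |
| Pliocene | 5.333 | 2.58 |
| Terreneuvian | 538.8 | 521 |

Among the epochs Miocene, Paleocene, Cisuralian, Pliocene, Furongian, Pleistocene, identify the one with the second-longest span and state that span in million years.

Miocene, 17.697 million years

Durations: Miocene 17.697; Paleocene 10; Cisuralian 25.89; Pliocene 2.753; Furongian 11.6; Pleistocene 2.5683 Myr.
Sorted longest-first: Cisuralian (25.89), Miocene (17.697), Furongian (11.6), Paleocene (10), Pliocene (2.753), Pleistocene (2.5683).
The second longest is Miocene at 17.697 Myr.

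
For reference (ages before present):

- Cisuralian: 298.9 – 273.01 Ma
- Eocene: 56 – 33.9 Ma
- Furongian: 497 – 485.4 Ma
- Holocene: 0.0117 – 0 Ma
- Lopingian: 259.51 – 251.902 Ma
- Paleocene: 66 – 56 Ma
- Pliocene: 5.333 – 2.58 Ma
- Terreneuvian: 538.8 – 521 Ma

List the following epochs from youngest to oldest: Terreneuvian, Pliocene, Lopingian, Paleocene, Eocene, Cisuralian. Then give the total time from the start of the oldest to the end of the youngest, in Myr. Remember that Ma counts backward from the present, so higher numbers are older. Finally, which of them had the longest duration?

From the excerpt: Terreneuvian 538.8–521; Pliocene 5.333–2.58; Lopingian 259.51–251.902; Paleocene 66–56; Eocene 56–33.9; Cisuralian 298.9–273.01 (Ma).
Larger Ma is earlier, so the oldest is Terreneuvian and the youngest is Pliocene; youngest to oldest: Pliocene, Eocene, Paleocene, Lopingian, Cisuralian, Terreneuvian.
Oldest start 538.8 minus youngest end 2.58 gives 536.22 Myr overall.
Individual lengths (start − end): Terreneuvian 17.8; Lopingian 7.608; Paleocene 10; Pliocene 2.753; Eocene 22.1; Cisuralian 25.89. The largest is Cisuralian at 25.89 Myr.

Pliocene → Eocene → Paleocene → Lopingian → Cisuralian → Terreneuvian; total span 536.22 Myr; longest is Cisuralian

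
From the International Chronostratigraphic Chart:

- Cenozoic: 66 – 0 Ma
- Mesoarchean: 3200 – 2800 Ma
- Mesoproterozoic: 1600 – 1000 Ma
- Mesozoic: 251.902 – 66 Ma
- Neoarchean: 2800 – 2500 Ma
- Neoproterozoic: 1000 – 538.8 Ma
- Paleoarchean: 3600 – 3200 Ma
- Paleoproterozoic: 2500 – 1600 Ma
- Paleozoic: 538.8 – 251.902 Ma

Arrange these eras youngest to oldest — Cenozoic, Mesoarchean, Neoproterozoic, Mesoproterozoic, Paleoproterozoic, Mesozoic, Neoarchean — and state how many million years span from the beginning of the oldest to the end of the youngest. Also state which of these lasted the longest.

Cenozoic, Mesozoic, Neoproterozoic, Mesoproterozoic, Paleoproterozoic, Neoarchean, Mesoarchean; total span 3200 Myr; longest is Paleoproterozoic

From the excerpt: Cenozoic 66–0; Mesoarchean 3200–2800; Neoproterozoic 1000–538.8; Mesoproterozoic 1600–1000; Paleoproterozoic 2500–1600; Mesozoic 251.902–66; Neoarchean 2800–2500 (Ma).
Larger Ma is earlier, so the oldest is Mesoarchean and the youngest is Cenozoic; youngest to oldest: Cenozoic, Mesozoic, Neoproterozoic, Mesoproterozoic, Paleoproterozoic, Neoarchean, Mesoarchean.
Oldest start 3200 minus youngest end 0 gives 3200 Myr overall.
Individual lengths (start − end): Neoarchean 300; Mesozoic 185.902; Mesoproterozoic 600; Paleoproterozoic 900; Mesoarchean 400; Neoproterozoic 461.2; Cenozoic 66. The largest is Paleoproterozoic at 900 Myr.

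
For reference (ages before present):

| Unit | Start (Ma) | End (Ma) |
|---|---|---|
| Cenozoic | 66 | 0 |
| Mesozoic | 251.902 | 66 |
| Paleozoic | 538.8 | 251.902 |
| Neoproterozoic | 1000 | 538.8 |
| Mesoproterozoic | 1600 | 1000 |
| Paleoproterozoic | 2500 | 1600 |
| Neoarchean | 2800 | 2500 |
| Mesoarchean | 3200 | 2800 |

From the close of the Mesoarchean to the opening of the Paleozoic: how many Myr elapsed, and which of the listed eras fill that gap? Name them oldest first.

End of Mesoarchean = 2800 Ma; start of Paleozoic = 538.8 Ma.
Gap = 2800 − 538.8 = 2261.2 Myr.
Eras wholly inside 2800–538.8 Ma: Neoarchean (2800–2500), Paleoproterozoic (2500–1600), Mesoproterozoic (1600–1000), Neoproterozoic (1000–538.8).

2261.2 million years; Neoarchean, Paleoproterozoic, Mesoproterozoic, Neoproterozoic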